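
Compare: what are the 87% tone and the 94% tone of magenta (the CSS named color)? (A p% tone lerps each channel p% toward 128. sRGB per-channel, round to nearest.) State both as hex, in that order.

#916f91, #887888

CSS magenta is rgb(255, 0, 255).
87% tone:
  R: 255 + 0.87×(128−255) = 255 − 110.49 = 144.51 → 145
  G: 0 + 0.87×(128−0) = 0 + 111.36 = 111.36 → 111
  B: 255 + 0.87×(128−255) = 255 − 110.49 = 144.51 → 145
  → #916f91
94% tone:
  R: 255 + 0.94×(128−255) = 255 − 119.38 = 135.62 → 136
  G: 0 + 120.32 = 120.32 → 120
  B: 255 + 0.94×(128−255) = 255 − 119.38 = 135.62 → 136
  → #887888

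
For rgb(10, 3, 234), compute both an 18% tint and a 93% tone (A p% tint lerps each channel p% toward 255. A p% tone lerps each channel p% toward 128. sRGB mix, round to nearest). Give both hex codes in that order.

18% tint:
  R: 10 + 0.18×(255−10) = 10 + 44.1 = 54.1 → 54
  G: 3 + 0.18×(255−3) = 3 + 45.36 = 48.36 → 48
  B: 234 + 0.18×(255−234) = 234 + 3.78 = 237.78 → 238
  → #3630EE
93% tone:
  R: 10 + 109.74 = 119.74 → 120
  G: 3 + 116.25 = 119.25 → 119
  B: 234 − 98.58 = 135.42 → 135
  → #787787

#3630EE, #787787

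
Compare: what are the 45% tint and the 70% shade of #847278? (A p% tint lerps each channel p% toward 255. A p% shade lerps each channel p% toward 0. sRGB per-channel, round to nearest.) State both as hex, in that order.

#bbb1b5, #282224

#847278 is rgb(132, 114, 120).
45% tint:
  R: 132 + 55.35 = 187.35 → 187
  G: 114 + 63.45 = 177.45 → 177
  B: 120 + 0.45×(255−120) = 120 + 60.75 = 180.75 → 181
  → #bbb1b5
70% shade:
  R: 132 − 92.4 = 39.6 → 40
  G: 114 − 79.8 = 34.2 → 34
  B: 120 − 84 = 36 → 36
  → #282224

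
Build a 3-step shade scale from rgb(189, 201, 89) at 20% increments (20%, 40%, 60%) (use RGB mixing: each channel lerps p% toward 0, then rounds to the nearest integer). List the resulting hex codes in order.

#97a147, #717935, #4c5024

20%: (189 − 37.8 = 151.2→151, 201 − 40.2 = 160.8→161, 89 − 17.8 = 71.2→71) → #97a147
40%: (189 − 75.6 = 113.4→113, 201 − 80.4 = 120.6→121, 89 − 35.6 = 53.4→53) → #717935
60%: (189 − 113.4 = 75.6→76, 201 − 120.6 = 80.4→80, 89 − 53.4 = 35.6→36) → #4c5024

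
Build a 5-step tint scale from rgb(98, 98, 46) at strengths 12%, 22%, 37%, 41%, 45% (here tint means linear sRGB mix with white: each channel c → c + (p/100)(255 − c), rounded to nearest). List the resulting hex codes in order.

12%: (98 + 18.84 = 116.84→117, 98 + 18.84 = 116.84→117, 46 + 25.08 = 71.08→71) → #757547
22%: (98 + 34.54 = 132.54→133, 98 + 34.54 = 132.54→133, 46 + 45.98 = 91.98→92) → #85855C
37%: (98 + 58.09 = 156.09→156, 98 + 58.09 = 156.09→156, 46 + 77.33 = 123.33→123) → #9C9C7B
41%: (98 + 64.37 = 162.37→162, 98 + 64.37 = 162.37→162, 46 + 85.69 = 131.69→132) → #A2A284
45%: (98 + 70.65 = 168.65→169, 98 + 70.65 = 168.65→169, 46 + 94.05 = 140.05→140) → #A9A98C

#757547, #85855C, #9C9C7B, #A2A284, #A9A98C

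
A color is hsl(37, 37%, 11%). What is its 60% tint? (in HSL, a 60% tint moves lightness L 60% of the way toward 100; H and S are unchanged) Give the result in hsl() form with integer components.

L moves 60% from 11 toward 100: 11 + 53.4 = 64.4 → 64.
H and S are unchanged.

hsl(37, 37%, 64%)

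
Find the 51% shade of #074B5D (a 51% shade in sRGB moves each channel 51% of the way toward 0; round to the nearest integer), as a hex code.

#03252E

#074B5D is rgb(7, 75, 93).
Lerp each channel 51% toward 0:
  R: 7 − 3.57 = 3.43 → 3
  G: 75 + 0.51×(0−75) = 75 − 38.25 = 36.75 → 37
  B: 93 + 0.51×(0−93) = 93 − 47.43 = 45.57 → 46
rgb(3, 37, 46) = #03252E.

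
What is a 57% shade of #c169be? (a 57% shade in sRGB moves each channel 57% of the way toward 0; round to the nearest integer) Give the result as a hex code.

#c169be is rgb(193, 105, 190).
Lerp each channel 57% toward 0:
  R: 193 + 0.57×(0−193) = 193 − 110.01 = 82.99 → 83
  G: 105 − 59.85 = 45.15 → 45
  B: 190 − 108.3 = 81.7 → 82
rgb(83, 45, 82) = #532d52.

#532d52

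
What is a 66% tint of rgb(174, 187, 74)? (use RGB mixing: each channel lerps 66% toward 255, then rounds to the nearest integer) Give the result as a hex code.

Lerp each channel 66% toward 255:
  R: 174 + 0.66×(255−174) = 174 + 53.46 = 227.46 → 227
  G: 187 + 44.88 = 231.88 → 232
  B: 74 + 0.66×(255−74) = 74 + 119.46 = 193.46 → 193
rgb(227, 232, 193) = #e3e8c1.

#e3e8c1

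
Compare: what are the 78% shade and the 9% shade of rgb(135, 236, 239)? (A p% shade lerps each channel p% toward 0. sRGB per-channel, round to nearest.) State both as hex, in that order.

#1E3435, #7BD7D9

78% shade:
  R: 135 + 0.78×(0−135) = 135 − 105.3 = 29.7 → 30
  G: 236 − 184.08 = 51.92 → 52
  B: 239 + 0.78×(0−239) = 239 − 186.42 = 52.58 → 53
  → #1E3435
9% shade:
  R: 135 − 12.15 = 122.85 → 123
  G: 236 − 21.24 = 214.76 → 215
  B: 239 − 21.51 = 217.49 → 217
  → #7BD7D9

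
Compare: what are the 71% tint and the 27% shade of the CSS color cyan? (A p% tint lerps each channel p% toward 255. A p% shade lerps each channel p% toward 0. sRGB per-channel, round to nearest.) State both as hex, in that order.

#b5ffff, #00baba

CSS cyan is rgb(0, 255, 255).
71% tint:
  R: 0 + 0.71×(255−0) = 0 + 181.05 = 181.05 → 181
  G: 255 + 0.71×(255−255) = 255 + 0 = 255 → 255
  B: 255 + 0.71×(255−255) = 255 + 0 = 255 → 255
  → #b5ffff
27% shade:
  R: 0 + 0.27×(0−0) = 0 + 0 = 0 → 0
  G: 255 − 68.85 = 186.15 → 186
  B: 255 − 68.85 = 186.15 → 186
  → #00baba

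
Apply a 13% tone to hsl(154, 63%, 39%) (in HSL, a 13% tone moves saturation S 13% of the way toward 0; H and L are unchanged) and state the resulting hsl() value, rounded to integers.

hsl(154, 55%, 39%)

S moves 13% from 63 toward 0: 63 − 8.19 = 54.81 → 55.
H and L are unchanged.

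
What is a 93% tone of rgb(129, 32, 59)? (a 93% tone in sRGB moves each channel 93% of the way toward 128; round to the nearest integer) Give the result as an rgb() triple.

Per channel, c → c + 0.93(128 − c):
  R: 129 − 0.93 = 128.07 → 128
  G: 32 + 89.28 = 121.28 → 121
  B: 59 + 0.93×(128−59) = 59 + 64.17 = 123.17 → 123

rgb(128, 121, 123)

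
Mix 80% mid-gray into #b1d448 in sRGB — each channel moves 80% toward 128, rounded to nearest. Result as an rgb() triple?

rgb(138, 145, 117)

#b1d448 is rgb(177, 212, 72).
An 80% tone moves each channel 80% toward 128:
  R: 177 − 39.2 = 137.8 → 138
  G: 212 + 0.8×(128−212) = 212 − 67.2 = 144.8 → 145
  B: 72 + 0.8×(128−72) = 72 + 44.8 = 116.8 → 117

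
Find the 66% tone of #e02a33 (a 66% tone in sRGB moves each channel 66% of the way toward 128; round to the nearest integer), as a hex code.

#a16366

#e02a33 is rgb(224, 42, 51).
A 66% tone moves each channel 66% toward 128:
  R: 224 + 0.66×(128−224) = 224 − 63.36 = 160.64 → 161
  G: 42 + 56.76 = 98.76 → 99
  B: 51 + 50.82 = 101.82 → 102
rgb(161, 99, 102) = #a16366.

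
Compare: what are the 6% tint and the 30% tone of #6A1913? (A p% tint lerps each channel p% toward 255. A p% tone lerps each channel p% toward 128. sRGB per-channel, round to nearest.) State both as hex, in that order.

#732721, #713834

#6A1913 is rgb(106, 25, 19).
6% tint:
  R: 106 + 0.06×(255−106) = 106 + 8.94 = 114.94 → 115
  G: 25 + 0.06×(255−25) = 25 + 13.8 = 38.8 → 39
  B: 19 + 0.06×(255−19) = 19 + 14.16 = 33.16 → 33
  → #732721
30% tone:
  R: 106 + 6.6 = 112.6 → 113
  G: 25 + 30.9 = 55.9 → 56
  B: 19 + 0.3×(128−19) = 19 + 32.7 = 51.7 → 52
  → #713834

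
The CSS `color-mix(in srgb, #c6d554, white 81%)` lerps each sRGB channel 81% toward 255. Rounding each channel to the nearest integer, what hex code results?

#f4f7df

#c6d554 is rgb(198, 213, 84).
Per channel, c → c + 0.81(255 − c):
  R: 198 + 0.81×(255−198) = 198 + 46.17 = 244.17 → 244
  G: 213 + 0.81×(255−213) = 213 + 34.02 = 247.02 → 247
  B: 84 + 0.81×(255−84) = 84 + 138.51 = 222.51 → 223
rgb(244, 247, 223) = #f4f7df.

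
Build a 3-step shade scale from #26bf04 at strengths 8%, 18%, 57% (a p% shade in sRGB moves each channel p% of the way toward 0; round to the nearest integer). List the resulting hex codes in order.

#26bf04 is rgb(38, 191, 4).
8%: (38 − 3.04 = 34.96→35, 191 − 15.28 = 175.72→176, 4→4) → #23b004
18%: (38 − 6.84 = 31.16→31, 191 − 34.38 = 156.62→157, 4 − 0.72 = 3.28→3) → #1f9d03
57%: (38 − 21.66 = 16.34→16, 191 − 108.87 = 82.13→82, 4 − 2.28 = 1.72→2) → #105202

#23b004, #1f9d03, #105202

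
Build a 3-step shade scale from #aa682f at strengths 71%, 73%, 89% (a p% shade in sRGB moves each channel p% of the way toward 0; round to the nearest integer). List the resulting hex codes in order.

#311e0e, #2e1c0d, #130b05

#aa682f is rgb(170, 104, 47).
71%: (170 − 120.7 = 49.3→49, 104 − 73.84 = 30.16→30, 47 − 33.37 = 13.63→14) → #311e0e
73%: (170 − 124.1 = 45.9→46, 104 − 75.92 = 28.08→28, 47 − 34.31 = 12.69→13) → #2e1c0d
89%: (170 − 151.3 = 18.7→19, 104 − 92.56 = 11.44→11, 47 − 41.83 = 5.17→5) → #130b05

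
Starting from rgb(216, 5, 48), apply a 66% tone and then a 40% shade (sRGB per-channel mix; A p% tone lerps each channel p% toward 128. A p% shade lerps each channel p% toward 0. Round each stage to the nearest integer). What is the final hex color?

#5F343D

Per channel, c → c + 0.66(128 − c):
  R: 216 + 0.66×(128−216) = 216 − 58.08 = 157.92 → 158
  G: 5 + 0.66×(128−5) = 5 + 81.18 = 86.18 → 86
  B: 48 + 0.66×(128−48) = 48 + 52.8 = 100.8 → 101
After the tone: rgb(158, 86, 101) = #9E5665.
Per channel, c → c + 0.4(0 − c):
  R: 158 − 63.2 = 94.8 → 95
  G: 86 + 0.4×(0−86) = 86 − 34.4 = 51.6 → 52
  B: 101 − 40.4 = 60.6 → 61
rgb(95, 52, 61) = #5F343D.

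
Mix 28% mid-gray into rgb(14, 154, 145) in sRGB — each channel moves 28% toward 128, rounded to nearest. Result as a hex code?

#2E938C

Lerp each channel 28% toward 128:
  R: 14 + 31.92 = 45.92 → 46
  G: 154 − 7.28 = 146.72 → 147
  B: 145 + 0.28×(128−145) = 145 − 4.76 = 140.24 → 140
rgb(46, 147, 140) = #2E938C.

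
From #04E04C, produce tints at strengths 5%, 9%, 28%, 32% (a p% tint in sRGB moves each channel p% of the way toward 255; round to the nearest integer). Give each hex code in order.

#11E255, #1BE35C, #4AE97E, #54EA85

#04E04C is rgb(4, 224, 76).
5%: (4 + 12.55 = 16.55→17, 224 + 1.55 = 225.55→226, 76 + 8.95 = 84.95→85) → #11E255
9%: (4 + 22.59 = 26.59→27, 224 + 2.79 = 226.79→227, 76 + 16.11 = 92.11→92) → #1BE35C
28%: (4 + 70.28 = 74.28→74, 224 + 8.68 = 232.68→233, 76 + 50.12 = 126.12→126) → #4AE97E
32%: (4 + 80.32 = 84.32→84, 224 + 9.92 = 233.92→234, 76 + 57.28 = 133.28→133) → #54EA85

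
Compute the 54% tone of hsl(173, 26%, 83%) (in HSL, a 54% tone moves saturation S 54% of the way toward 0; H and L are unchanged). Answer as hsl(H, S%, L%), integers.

hsl(173, 12%, 83%)

S moves 54% from 26 toward 0: 26 − 14.04 = 11.96 → 12.
H and L are unchanged.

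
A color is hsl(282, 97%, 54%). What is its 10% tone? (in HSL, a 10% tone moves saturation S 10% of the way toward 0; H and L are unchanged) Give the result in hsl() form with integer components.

hsl(282, 87%, 54%)

S moves 10% from 97 toward 0: 97 − 9.7 = 87.3 → 87.
H and L are unchanged.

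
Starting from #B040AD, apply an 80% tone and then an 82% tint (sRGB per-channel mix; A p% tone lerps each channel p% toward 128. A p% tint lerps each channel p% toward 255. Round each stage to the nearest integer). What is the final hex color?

#B040AD is rgb(176, 64, 173).
An 80% tone moves each channel 80% toward 128:
  R: 176 − 38.4 = 137.6 → 138
  G: 64 + 51.2 = 115.2 → 115
  B: 173 − 36 = 137 → 137
After the tone: rgb(138, 115, 137) = #8A7389.
Per channel, c → c + 0.82(255 − c):
  R: 138 + 95.94 = 233.94 → 234
  G: 115 + 114.8 = 229.8 → 230
  B: 137 + 0.82×(255−137) = 137 + 96.76 = 233.76 → 234
rgb(234, 230, 234) = #EAE6EA.

#EAE6EA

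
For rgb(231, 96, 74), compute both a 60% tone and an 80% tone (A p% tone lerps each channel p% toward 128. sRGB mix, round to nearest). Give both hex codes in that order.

#A9736A, #957A75

60% tone:
  R: 231 − 61.8 = 169.2 → 169
  G: 96 + 19.2 = 115.2 → 115
  B: 74 + 0.6×(128−74) = 74 + 32.4 = 106.4 → 106
  → #A9736A
80% tone:
  R: 231 − 82.4 = 148.6 → 149
  G: 96 + 0.8×(128−96) = 96 + 25.6 = 121.6 → 122
  B: 74 + 0.8×(128−74) = 74 + 43.2 = 117.2 → 117
  → #957A75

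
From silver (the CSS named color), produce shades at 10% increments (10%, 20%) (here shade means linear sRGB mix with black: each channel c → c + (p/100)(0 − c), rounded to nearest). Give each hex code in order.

#adadad, #9a9a9a

CSS silver is rgb(192, 192, 192).
10%: (192 − 19.2 = 172.8→173, 192 − 19.2 = 172.8→173, 192 − 19.2 = 172.8→173) → #adadad
20%: (192 − 38.4 = 153.6→154, 192 − 38.4 = 153.6→154, 192 − 38.4 = 153.6→154) → #9a9a9a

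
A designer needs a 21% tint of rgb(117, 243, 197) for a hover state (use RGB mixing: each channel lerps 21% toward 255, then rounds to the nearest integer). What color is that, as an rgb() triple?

Per channel, c → c + 0.21(255 − c):
  R: 117 + 0.21×(255−117) = 117 + 28.98 = 145.98 → 146
  G: 243 + 2.52 = 245.52 → 246
  B: 197 + 0.21×(255−197) = 197 + 12.18 = 209.18 → 209

rgb(146, 246, 209)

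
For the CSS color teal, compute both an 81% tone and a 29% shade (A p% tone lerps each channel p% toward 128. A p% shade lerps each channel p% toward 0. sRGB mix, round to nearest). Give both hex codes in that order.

CSS teal is rgb(0, 128, 128).
81% tone:
  R: 0 + 103.68 = 103.68 → 104
  G: 128 + 0 = 128 → 128
  B: 128 + 0 = 128 → 128
  → #688080
29% shade:
  R: 0 + 0.29×(0−0) = 0 + 0 = 0 → 0
  G: 128 + 0.29×(0−128) = 128 − 37.12 = 90.88 → 91
  B: 128 + 0.29×(0−128) = 128 − 37.12 = 90.88 → 91
  → #005b5b

#688080, #005b5b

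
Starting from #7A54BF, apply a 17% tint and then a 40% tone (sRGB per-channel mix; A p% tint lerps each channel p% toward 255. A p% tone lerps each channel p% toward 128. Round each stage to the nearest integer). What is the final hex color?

#8A77AC

#7A54BF is rgb(122, 84, 191).
Per channel, c → c + 0.17(255 − c):
  R: 122 + 0.17×(255−122) = 122 + 22.61 = 144.61 → 145
  G: 84 + 0.17×(255−84) = 84 + 29.07 = 113.07 → 113
  B: 191 + 0.17×(255−191) = 191 + 10.88 = 201.88 → 202
After the tint: rgb(145, 113, 202) = #9171CA.
A 40% tone moves each channel 40% toward 128:
  R: 145 − 6.8 = 138.2 → 138
  G: 113 + 0.4×(128−113) = 113 + 6 = 119 → 119
  B: 202 + 0.4×(128−202) = 202 − 29.6 = 172.4 → 172
rgb(138, 119, 172) = #8A77AC.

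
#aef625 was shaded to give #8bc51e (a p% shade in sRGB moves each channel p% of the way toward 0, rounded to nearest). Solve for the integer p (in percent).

20%

#aef625 is rgb(174, 246, 37); #8bc51e is rgb(139, 197, 30).
On the G channel (widest range): 197 ≈ 246 + (p/100)(0 − 246), so p ≈ 100×(197 − 246)/(0 − 246) = -4900/-246 = 19.92.
p = 20 reproduces all three channels after rounding.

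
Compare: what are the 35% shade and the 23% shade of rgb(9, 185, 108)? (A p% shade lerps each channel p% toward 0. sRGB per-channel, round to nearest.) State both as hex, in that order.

#067846, #078E53

35% shade:
  R: 9 + 0.35×(0−9) = 9 − 3.15 = 5.85 → 6
  G: 185 + 0.35×(0−185) = 185 − 64.75 = 120.25 → 120
  B: 108 − 37.8 = 70.2 → 70
  → #067846
23% shade:
  R: 9 + 0.23×(0−9) = 9 − 2.07 = 6.93 → 7
  G: 185 − 42.55 = 142.45 → 142
  B: 108 − 24.84 = 83.16 → 83
  → #078E53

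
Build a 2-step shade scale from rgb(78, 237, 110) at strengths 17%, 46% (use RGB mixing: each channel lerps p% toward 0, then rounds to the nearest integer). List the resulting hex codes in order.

17%: (78 − 13.26 = 64.74→65, 237 − 40.29 = 196.71→197, 110 − 18.7 = 91.3→91) → #41C55B
46%: (78 − 35.88 = 42.12→42, 237 − 109.02 = 127.98→128, 110 − 50.6 = 59.4→59) → #2A803B

#41C55B, #2A803B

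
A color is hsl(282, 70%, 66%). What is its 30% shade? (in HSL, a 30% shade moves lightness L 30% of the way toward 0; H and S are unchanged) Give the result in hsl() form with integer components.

hsl(282, 70%, 46%)

L moves 30% from 66 toward 0: 66 − 19.8 = 46.2 → 46.
H and S are unchanged.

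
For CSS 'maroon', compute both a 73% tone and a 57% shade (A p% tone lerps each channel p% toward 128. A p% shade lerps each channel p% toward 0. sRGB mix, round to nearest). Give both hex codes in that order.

CSS maroon is rgb(128, 0, 0).
73% tone:
  R: 128 + 0.73×(128−128) = 128 + 0 = 128 → 128
  G: 0 + 0.73×(128−0) = 0 + 93.44 = 93.44 → 93
  B: 0 + 0.73×(128−0) = 0 + 93.44 = 93.44 → 93
  → #805D5D
57% shade:
  R: 128 + 0.57×(0−128) = 128 − 72.96 = 55.04 → 55
  G: 0 + 0.57×(0−0) = 0 + 0 = 0 → 0
  B: 0 + 0.57×(0−0) = 0 + 0 = 0 → 0
  → #370000

#805D5D, #370000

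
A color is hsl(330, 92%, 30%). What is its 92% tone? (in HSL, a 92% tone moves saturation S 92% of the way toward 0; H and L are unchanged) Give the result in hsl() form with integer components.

S moves 92% from 92 toward 0: 92 − 84.64 = 7.36 → 7.
H and L are unchanged.

hsl(330, 7%, 30%)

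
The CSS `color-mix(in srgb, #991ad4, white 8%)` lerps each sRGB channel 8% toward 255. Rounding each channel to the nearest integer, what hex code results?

#a12cd7

#991ad4 is rgb(153, 26, 212).
An 8% tint moves each channel 8% toward 255:
  R: 153 + 0.08×(255−153) = 153 + 8.16 = 161.16 → 161
  G: 26 + 0.08×(255−26) = 26 + 18.32 = 44.32 → 44
  B: 212 + 3.44 = 215.44 → 215
rgb(161, 44, 215) = #a12cd7.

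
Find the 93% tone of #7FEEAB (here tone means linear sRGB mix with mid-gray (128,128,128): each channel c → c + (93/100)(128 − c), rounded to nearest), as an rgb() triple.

#7FEEAB is rgb(127, 238, 171).
A 93% tone moves each channel 93% toward 128:
  R: 127 + 0.93 = 127.93 → 128
  G: 238 + 0.93×(128−238) = 238 − 102.3 = 135.7 → 136
  B: 171 − 39.99 = 131.01 → 131

rgb(128, 136, 131)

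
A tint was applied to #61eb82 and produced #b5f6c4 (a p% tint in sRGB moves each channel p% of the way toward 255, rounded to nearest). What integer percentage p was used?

53%

#61eb82 is rgb(97, 235, 130); #b5f6c4 is rgb(181, 246, 196).
On the R channel (widest range): 181 ≈ 97 + (p/100)(255 − 97), so p ≈ 100×(181 − 97)/(255 − 97) = 8400/158 = 53.16.
p = 53 reproduces all three channels after rounding.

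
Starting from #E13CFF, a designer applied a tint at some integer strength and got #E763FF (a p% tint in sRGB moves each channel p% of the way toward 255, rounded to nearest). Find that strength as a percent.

20%

#E13CFF is rgb(225, 60, 255); #E763FF is rgb(231, 99, 255).
On the G channel (widest range): 99 ≈ 60 + (p/100)(255 − 60), so p ≈ 100×(99 − 60)/(255 − 60) = 3900/195 = 20.00.
p = 20 reproduces all three channels after rounding.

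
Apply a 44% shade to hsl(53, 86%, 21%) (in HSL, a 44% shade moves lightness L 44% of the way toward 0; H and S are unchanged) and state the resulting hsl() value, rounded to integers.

hsl(53, 86%, 12%)

L moves 44% from 21 toward 0: 21 − 9.24 = 11.76 → 12.
H and S are unchanged.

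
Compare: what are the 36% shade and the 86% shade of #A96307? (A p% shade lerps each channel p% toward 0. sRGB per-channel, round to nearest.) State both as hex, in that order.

#6C3F04, #180E01

#A96307 is rgb(169, 99, 7).
36% shade:
  R: 169 − 60.84 = 108.16 → 108
  G: 99 + 0.36×(0−99) = 99 − 35.64 = 63.36 → 63
  B: 7 + 0.36×(0−7) = 7 − 2.52 = 4.48 → 4
  → #6C3F04
86% shade:
  R: 169 − 145.34 = 23.66 → 24
  G: 99 − 85.14 = 13.86 → 14
  B: 7 − 6.02 = 0.98 → 1
  → #180E01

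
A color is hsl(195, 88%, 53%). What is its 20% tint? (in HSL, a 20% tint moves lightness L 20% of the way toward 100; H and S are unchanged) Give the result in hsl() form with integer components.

hsl(195, 88%, 62%)

L moves 20% from 53 toward 100: 53 + 9.4 = 62.4 → 62.
H and S are unchanged.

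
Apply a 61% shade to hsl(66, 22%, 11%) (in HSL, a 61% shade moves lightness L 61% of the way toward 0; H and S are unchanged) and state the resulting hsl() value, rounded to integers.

L moves 61% from 11 toward 0: 11 − 6.71 = 4.29 → 4.
H and S are unchanged.

hsl(66, 22%, 4%)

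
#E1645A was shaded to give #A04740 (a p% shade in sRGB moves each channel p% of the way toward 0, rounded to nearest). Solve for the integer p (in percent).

29%

#E1645A is rgb(225, 100, 90); #A04740 is rgb(160, 71, 64).
On the R channel (widest range): 160 ≈ 225 + (p/100)(0 − 225), so p ≈ 100×(160 − 225)/(0 − 225) = -6500/-225 = 28.89.
p = 29 reproduces all three channels after rounding.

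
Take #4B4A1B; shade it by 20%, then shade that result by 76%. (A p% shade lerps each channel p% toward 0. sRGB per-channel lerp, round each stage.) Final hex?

#4B4A1B is rgb(75, 74, 27).
Lerp each channel 20% toward 0:
  R: 75 + 0.2×(0−75) = 75 − 15 = 60 → 60
  G: 74 − 14.8 = 59.2 → 59
  B: 27 + 0.2×(0−27) = 27 − 5.4 = 21.6 → 22
After the shade: rgb(60, 59, 22) = #3C3B16.
A 76% shade moves each channel 76% toward 0:
  R: 60 − 45.6 = 14.4 → 14
  G: 59 + 0.76×(0−59) = 59 − 44.84 = 14.16 → 14
  B: 22 + 0.76×(0−22) = 22 − 16.72 = 5.28 → 5
rgb(14, 14, 5) = #0E0E05.

#0E0E05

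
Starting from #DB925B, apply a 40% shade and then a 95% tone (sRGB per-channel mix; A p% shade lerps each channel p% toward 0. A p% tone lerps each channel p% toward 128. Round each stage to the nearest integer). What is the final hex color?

#DB925B is rgb(219, 146, 91).
Per channel, c → c + 0.4(0 − c):
  R: 219 − 87.6 = 131.4 → 131
  G: 146 − 58.4 = 87.6 → 88
  B: 91 + 0.4×(0−91) = 91 − 36.4 = 54.6 → 55
After the shade: rgb(131, 88, 55) = #835837.
A 95% tone moves each channel 95% toward 128:
  R: 131 + 0.95×(128−131) = 131 − 2.85 = 128.15 → 128
  G: 88 + 0.95×(128−88) = 88 + 38 = 126 → 126
  B: 55 + 0.95×(128−55) = 55 + 69.35 = 124.35 → 124
rgb(128, 126, 124) = #807E7C.

#807E7C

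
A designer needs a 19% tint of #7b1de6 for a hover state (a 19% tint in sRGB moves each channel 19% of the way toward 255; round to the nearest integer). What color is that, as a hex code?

#7b1de6 is rgb(123, 29, 230).
Lerp each channel 19% toward 255:
  R: 123 + 0.19×(255−123) = 123 + 25.08 = 148.08 → 148
  G: 29 + 0.19×(255−29) = 29 + 42.94 = 71.94 → 72
  B: 230 + 0.19×(255−230) = 230 + 4.75 = 234.75 → 235
rgb(148, 72, 235) = #9448eb.

#9448eb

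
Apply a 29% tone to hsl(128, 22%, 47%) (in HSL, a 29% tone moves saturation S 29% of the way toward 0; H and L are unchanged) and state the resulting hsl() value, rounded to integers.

hsl(128, 16%, 47%)

S moves 29% from 22 toward 0: 22 − 6.38 = 15.62 → 16.
H and L are unchanged.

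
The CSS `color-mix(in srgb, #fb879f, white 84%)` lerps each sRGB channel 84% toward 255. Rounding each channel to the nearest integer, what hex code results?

#feecf0

#fb879f is rgb(251, 135, 159).
An 84% tint moves each channel 84% toward 255:
  R: 251 + 3.36 = 254.36 → 254
  G: 135 + 0.84×(255−135) = 135 + 100.8 = 235.8 → 236
  B: 159 + 80.64 = 239.64 → 240
rgb(254, 236, 240) = #feecf0.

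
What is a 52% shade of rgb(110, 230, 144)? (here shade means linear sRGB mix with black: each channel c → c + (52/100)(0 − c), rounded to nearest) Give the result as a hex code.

A 52% shade moves each channel 52% toward 0:
  R: 110 + 0.52×(0−110) = 110 − 57.2 = 52.8 → 53
  G: 230 + 0.52×(0−230) = 230 − 119.6 = 110.4 → 110
  B: 144 + 0.52×(0−144) = 144 − 74.88 = 69.12 → 69
rgb(53, 110, 69) = #356E45.

#356E45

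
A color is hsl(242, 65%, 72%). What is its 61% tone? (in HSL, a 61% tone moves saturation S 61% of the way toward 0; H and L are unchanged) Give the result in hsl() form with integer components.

hsl(242, 25%, 72%)

S moves 61% from 65 toward 0: 65 − 39.65 = 25.35 → 25.
H and L are unchanged.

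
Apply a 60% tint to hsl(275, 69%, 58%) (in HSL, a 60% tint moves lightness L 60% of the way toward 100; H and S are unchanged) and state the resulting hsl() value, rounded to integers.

L moves 60% from 58 toward 100: 58 + 25.2 = 83.2 → 83.
H and S are unchanged.

hsl(275, 69%, 83%)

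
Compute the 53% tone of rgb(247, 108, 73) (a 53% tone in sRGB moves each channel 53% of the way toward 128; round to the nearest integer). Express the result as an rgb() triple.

rgb(184, 119, 102)

A 53% tone moves each channel 53% toward 128:
  R: 247 − 63.07 = 183.93 → 184
  G: 108 + 0.53×(128−108) = 108 + 10.6 = 118.6 → 119
  B: 73 + 29.15 = 102.15 → 102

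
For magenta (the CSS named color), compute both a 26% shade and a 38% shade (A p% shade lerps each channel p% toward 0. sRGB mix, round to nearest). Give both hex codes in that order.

#BD00BD, #9E009E

CSS magenta is rgb(255, 0, 255).
26% shade:
  R: 255 + 0.26×(0−255) = 255 − 66.3 = 188.7 → 189
  G: 0 + 0 = 0 → 0
  B: 255 + 0.26×(0−255) = 255 − 66.3 = 188.7 → 189
  → #BD00BD
38% shade:
  R: 255 − 96.9 = 158.1 → 158
  G: 0 + 0.38×(0−0) = 0 + 0 = 0 → 0
  B: 255 − 96.9 = 158.1 → 158
  → #9E009E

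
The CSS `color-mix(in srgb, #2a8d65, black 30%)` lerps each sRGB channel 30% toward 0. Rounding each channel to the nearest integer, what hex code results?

#1d6347

#2a8d65 is rgb(42, 141, 101).
A 30% shade moves each channel 30% toward 0:
  R: 42 − 12.6 = 29.4 → 29
  G: 141 + 0.3×(0−141) = 141 − 42.3 = 98.7 → 99
  B: 101 − 30.3 = 70.7 → 71
rgb(29, 99, 71) = #1d6347.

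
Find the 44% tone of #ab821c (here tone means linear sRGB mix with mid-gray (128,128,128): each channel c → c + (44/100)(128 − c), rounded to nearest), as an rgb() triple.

#ab821c is rgb(171, 130, 28).
Per channel, c → c + 0.44(128 − c):
  R: 171 − 18.92 = 152.08 → 152
  G: 130 + 0.44×(128−130) = 130 − 0.88 = 129.12 → 129
  B: 28 + 0.44×(128−28) = 28 + 44 = 72 → 72

rgb(152, 129, 72)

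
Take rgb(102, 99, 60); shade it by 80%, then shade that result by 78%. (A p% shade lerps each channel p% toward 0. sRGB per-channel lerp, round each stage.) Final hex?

#040403

Lerp each channel 80% toward 0:
  R: 102 − 81.6 = 20.4 → 20
  G: 99 + 0.8×(0−99) = 99 − 79.2 = 19.8 → 20
  B: 60 + 0.8×(0−60) = 60 − 48 = 12 → 12
After the shade: rgb(20, 20, 12) = #14140C.
Per channel, c → c + 0.78(0 − c):
  R: 20 − 15.6 = 4.4 → 4
  G: 20 + 0.78×(0−20) = 20 − 15.6 = 4.4 → 4
  B: 12 + 0.78×(0−12) = 12 − 9.36 = 2.64 → 3
rgb(4, 4, 3) = #040403.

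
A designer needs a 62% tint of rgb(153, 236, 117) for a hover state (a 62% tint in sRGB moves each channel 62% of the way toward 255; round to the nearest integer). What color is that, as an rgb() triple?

Lerp each channel 62% toward 255:
  R: 153 + 0.62×(255−153) = 153 + 63.24 = 216.24 → 216
  G: 236 + 11.78 = 247.78 → 248
  B: 117 + 0.62×(255−117) = 117 + 85.56 = 202.56 → 203

rgb(216, 248, 203)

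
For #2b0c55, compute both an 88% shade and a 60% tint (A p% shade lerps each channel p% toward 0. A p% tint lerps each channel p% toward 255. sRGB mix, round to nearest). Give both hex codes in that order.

#2b0c55 is rgb(43, 12, 85).
88% shade:
  R: 43 − 37.84 = 5.16 → 5
  G: 12 − 10.56 = 1.44 → 1
  B: 85 − 74.8 = 10.2 → 10
  → #05010a
60% tint:
  R: 43 + 0.6×(255−43) = 43 + 127.2 = 170.2 → 170
  G: 12 + 0.6×(255−12) = 12 + 145.8 = 157.8 → 158
  B: 85 + 102 = 187 → 187
  → #aa9ebb

#05010a, #aa9ebb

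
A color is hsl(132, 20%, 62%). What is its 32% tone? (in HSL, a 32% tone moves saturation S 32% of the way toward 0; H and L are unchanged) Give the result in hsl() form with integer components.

S moves 32% from 20 toward 0: 20 − 6.4 = 13.6 → 14.
H and L are unchanged.

hsl(132, 14%, 62%)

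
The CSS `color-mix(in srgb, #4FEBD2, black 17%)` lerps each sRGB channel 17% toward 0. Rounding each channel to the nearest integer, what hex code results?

#42C3AE

#4FEBD2 is rgb(79, 235, 210).
A 17% shade moves each channel 17% toward 0:
  R: 79 + 0.17×(0−79) = 79 − 13.43 = 65.57 → 66
  G: 235 + 0.17×(0−235) = 235 − 39.95 = 195.05 → 195
  B: 210 + 0.17×(0−210) = 210 − 35.7 = 174.3 → 174
rgb(66, 195, 174) = #42C3AE.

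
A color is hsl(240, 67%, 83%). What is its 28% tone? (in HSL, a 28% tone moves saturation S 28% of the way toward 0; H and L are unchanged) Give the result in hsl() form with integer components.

S moves 28% from 67 toward 0: 67 − 18.76 = 48.24 → 48.
H and L are unchanged.

hsl(240, 48%, 83%)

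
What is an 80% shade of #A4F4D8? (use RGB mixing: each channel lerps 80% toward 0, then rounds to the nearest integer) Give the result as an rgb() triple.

rgb(33, 49, 43)

#A4F4D8 is rgb(164, 244, 216).
An 80% shade moves each channel 80% toward 0:
  R: 164 − 131.2 = 32.8 → 33
  G: 244 − 195.2 = 48.8 → 49
  B: 216 − 172.8 = 43.2 → 43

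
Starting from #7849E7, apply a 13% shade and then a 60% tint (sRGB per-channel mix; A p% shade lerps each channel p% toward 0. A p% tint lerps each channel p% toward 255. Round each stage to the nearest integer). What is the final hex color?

#C3B3E9

#7849E7 is rgb(120, 73, 231).
A 13% shade moves each channel 13% toward 0:
  R: 120 + 0.13×(0−120) = 120 − 15.6 = 104.4 → 104
  G: 73 − 9.49 = 63.51 → 64
  B: 231 − 30.03 = 200.97 → 201
After the shade: rgb(104, 64, 201) = #6840C9.
A 60% tint moves each channel 60% toward 255:
  R: 104 + 0.6×(255−104) = 104 + 90.6 = 194.6 → 195
  G: 64 + 0.6×(255−64) = 64 + 114.6 = 178.6 → 179
  B: 201 + 0.6×(255−201) = 201 + 32.4 = 233.4 → 233
rgb(195, 179, 233) = #C3B3E9.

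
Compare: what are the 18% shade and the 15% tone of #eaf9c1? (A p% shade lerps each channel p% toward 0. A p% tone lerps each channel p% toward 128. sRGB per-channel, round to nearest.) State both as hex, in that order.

#eaf9c1 is rgb(234, 249, 193).
18% shade:
  R: 234 + 0.18×(0−234) = 234 − 42.12 = 191.88 → 192
  G: 249 − 44.82 = 204.18 → 204
  B: 193 + 0.18×(0−193) = 193 − 34.74 = 158.26 → 158
  → #c0cc9e
15% tone:
  R: 234 + 0.15×(128−234) = 234 − 15.9 = 218.1 → 218
  G: 249 + 0.15×(128−249) = 249 − 18.15 = 230.85 → 231
  B: 193 − 9.75 = 183.25 → 183
  → #dae7b7

#c0cc9e, #dae7b7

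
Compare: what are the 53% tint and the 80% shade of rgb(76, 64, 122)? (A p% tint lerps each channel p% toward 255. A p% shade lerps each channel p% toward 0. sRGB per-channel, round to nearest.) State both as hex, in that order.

53% tint:
  R: 76 + 94.87 = 170.87 → 171
  G: 64 + 0.53×(255−64) = 64 + 101.23 = 165.23 → 165
  B: 122 + 70.49 = 192.49 → 192
  → #ABA5C0
80% shade:
  R: 76 − 60.8 = 15.2 → 15
  G: 64 − 51.2 = 12.8 → 13
  B: 122 + 0.8×(0−122) = 122 − 97.6 = 24.4 → 24
  → #0F0D18

#ABA5C0, #0F0D18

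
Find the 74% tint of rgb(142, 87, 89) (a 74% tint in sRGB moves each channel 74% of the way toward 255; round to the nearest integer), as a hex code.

#E2D3D4

A 74% tint moves each channel 74% toward 255:
  R: 142 + 83.62 = 225.62 → 226
  G: 87 + 0.74×(255−87) = 87 + 124.32 = 211.32 → 211
  B: 89 + 122.84 = 211.84 → 212
rgb(226, 211, 212) = #E2D3D4.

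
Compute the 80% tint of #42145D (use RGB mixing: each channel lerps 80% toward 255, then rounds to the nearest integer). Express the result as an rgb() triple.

#42145D is rgb(66, 20, 93).
Lerp each channel 80% toward 255:
  R: 66 + 151.2 = 217.2 → 217
  G: 20 + 188 = 208 → 208
  B: 93 + 129.6 = 222.6 → 223

rgb(217, 208, 223)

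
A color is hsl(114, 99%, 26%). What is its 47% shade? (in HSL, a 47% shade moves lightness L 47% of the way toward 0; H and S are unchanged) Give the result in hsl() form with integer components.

hsl(114, 99%, 14%)

L moves 47% from 26 toward 0: 26 − 12.22 = 13.78 → 14.
H and S are unchanged.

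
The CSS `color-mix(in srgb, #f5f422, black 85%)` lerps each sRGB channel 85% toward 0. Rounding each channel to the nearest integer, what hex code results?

#f5f422 is rgb(245, 244, 34).
Lerp each channel 85% toward 0:
  R: 245 + 0.85×(0−245) = 245 − 208.25 = 36.75 → 37
  G: 244 + 0.85×(0−244) = 244 − 207.4 = 36.6 → 37
  B: 34 − 28.9 = 5.1 → 5
rgb(37, 37, 5) = #252505.

#252505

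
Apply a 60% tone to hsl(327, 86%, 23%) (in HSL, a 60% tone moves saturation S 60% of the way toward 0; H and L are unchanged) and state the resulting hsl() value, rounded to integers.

hsl(327, 34%, 23%)

S moves 60% from 86 toward 0: 86 − 51.6 = 34.4 → 34.
H and L are unchanged.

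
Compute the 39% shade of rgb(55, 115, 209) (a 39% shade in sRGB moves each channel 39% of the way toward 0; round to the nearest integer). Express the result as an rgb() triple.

Per channel, c → c + 0.39(0 − c):
  R: 55 − 21.45 = 33.55 → 34
  G: 115 − 44.85 = 70.15 → 70
  B: 209 − 81.51 = 127.49 → 127

rgb(34, 70, 127)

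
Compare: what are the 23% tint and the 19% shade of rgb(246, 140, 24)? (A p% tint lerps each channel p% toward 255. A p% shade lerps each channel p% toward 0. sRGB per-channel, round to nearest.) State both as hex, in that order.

#f8a64d, #c77113

23% tint:
  R: 246 + 0.23×(255−246) = 246 + 2.07 = 248.07 → 248
  G: 140 + 0.23×(255−140) = 140 + 26.45 = 166.45 → 166
  B: 24 + 0.23×(255−24) = 24 + 53.13 = 77.13 → 77
  → #f8a64d
19% shade:
  R: 246 + 0.19×(0−246) = 246 − 46.74 = 199.26 → 199
  G: 140 + 0.19×(0−140) = 140 − 26.6 = 113.4 → 113
  B: 24 + 0.19×(0−24) = 24 − 4.56 = 19.44 → 19
  → #c77113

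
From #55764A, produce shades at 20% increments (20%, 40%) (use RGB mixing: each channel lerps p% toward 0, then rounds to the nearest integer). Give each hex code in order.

#445E3B, #33472C

#55764A is rgb(85, 118, 74).
20%: (85 − 17 = 68→68, 118 − 23.6 = 94.4→94, 74 − 14.8 = 59.2→59) → #445E3B
40%: (85 − 34 = 51→51, 118 − 47.2 = 70.8→71, 74 − 29.6 = 44.4→44) → #33472C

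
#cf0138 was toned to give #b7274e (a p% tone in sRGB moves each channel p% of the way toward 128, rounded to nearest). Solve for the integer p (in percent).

#cf0138 is rgb(207, 1, 56); #b7274e is rgb(183, 39, 78).
On the G channel (widest range): 39 ≈ 1 + (p/100)(128 − 1), so p ≈ 100×(39 − 1)/(128 − 1) = 3800/127 = 29.92.
p = 30 reproduces all three channels after rounding.

30%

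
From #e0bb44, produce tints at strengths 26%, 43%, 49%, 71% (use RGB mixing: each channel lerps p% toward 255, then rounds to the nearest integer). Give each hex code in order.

#e0bb44 is rgb(224, 187, 68).
26%: (224 + 8.06 = 232.06→232, 187 + 17.68 = 204.68→205, 68 + 48.62 = 116.62→117) → #e8cd75
43%: (224 + 13.33 = 237.33→237, 187 + 29.24 = 216.24→216, 68 + 80.41 = 148.41→148) → #edd894
49%: (224 + 15.19 = 239.19→239, 187 + 33.32 = 220.32→220, 68 + 91.63 = 159.63→160) → #efdca0
71%: (224 + 22.01 = 246.01→246, 187 + 48.28 = 235.28→235, 68 + 132.77 = 200.77→201) → #f6ebc9

#e8cd75, #edd894, #efdca0, #f6ebc9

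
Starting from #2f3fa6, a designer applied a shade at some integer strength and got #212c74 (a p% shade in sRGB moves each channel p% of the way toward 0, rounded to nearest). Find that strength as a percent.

#2f3fa6 is rgb(47, 63, 166); #212c74 is rgb(33, 44, 116).
On the B channel (widest range): 116 ≈ 166 + (p/100)(0 − 166), so p ≈ 100×(116 − 166)/(0 − 166) = -5000/-166 = 30.12.
p = 30 reproduces all three channels after rounding.

30%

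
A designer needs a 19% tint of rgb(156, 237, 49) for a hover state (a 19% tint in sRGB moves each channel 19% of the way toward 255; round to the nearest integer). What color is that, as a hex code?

A 19% tint moves each channel 19% toward 255:
  R: 156 + 18.81 = 174.81 → 175
  G: 237 + 0.19×(255−237) = 237 + 3.42 = 240.42 → 240
  B: 49 + 39.14 = 88.14 → 88
rgb(175, 240, 88) = #AFF058.

#AFF058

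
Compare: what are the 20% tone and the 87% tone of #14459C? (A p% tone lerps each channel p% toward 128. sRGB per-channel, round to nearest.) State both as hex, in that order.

#14459C is rgb(20, 69, 156).
20% tone:
  R: 20 + 0.2×(128−20) = 20 + 21.6 = 41.6 → 42
  G: 69 + 0.2×(128−69) = 69 + 11.8 = 80.8 → 81
  B: 156 + 0.2×(128−156) = 156 − 5.6 = 150.4 → 150
  → #2A5196
87% tone:
  R: 20 + 93.96 = 113.96 → 114
  G: 69 + 0.87×(128−69) = 69 + 51.33 = 120.33 → 120
  B: 156 + 0.87×(128−156) = 156 − 24.36 = 131.64 → 132
  → #727884

#2A5196, #727884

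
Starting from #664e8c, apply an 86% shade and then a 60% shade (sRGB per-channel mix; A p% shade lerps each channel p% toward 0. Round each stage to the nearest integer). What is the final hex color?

#664e8c is rgb(102, 78, 140).
An 86% shade moves each channel 86% toward 0:
  R: 102 + 0.86×(0−102) = 102 − 87.72 = 14.28 → 14
  G: 78 − 67.08 = 10.92 → 11
  B: 140 + 0.86×(0−140) = 140 − 120.4 = 19.6 → 20
After the shade: rgb(14, 11, 20) = #0e0b14.
A 60% shade moves each channel 60% toward 0:
  R: 14 − 8.4 = 5.6 → 6
  G: 11 + 0.6×(0−11) = 11 − 6.6 = 4.4 → 4
  B: 20 + 0.6×(0−20) = 20 − 12 = 8 → 8
rgb(6, 4, 8) = #060408.

#060408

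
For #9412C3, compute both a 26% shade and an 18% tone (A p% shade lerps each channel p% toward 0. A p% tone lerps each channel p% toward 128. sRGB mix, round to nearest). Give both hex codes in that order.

#9412C3 is rgb(148, 18, 195).
26% shade:
  R: 148 − 38.48 = 109.52 → 110
  G: 18 − 4.68 = 13.32 → 13
  B: 195 + 0.26×(0−195) = 195 − 50.7 = 144.3 → 144
  → #6E0D90
18% tone:
  R: 148 − 3.6 = 144.4 → 144
  G: 18 + 19.8 = 37.8 → 38
  B: 195 + 0.18×(128−195) = 195 − 12.06 = 182.94 → 183
  → #9026B7

#6E0D90, #9026B7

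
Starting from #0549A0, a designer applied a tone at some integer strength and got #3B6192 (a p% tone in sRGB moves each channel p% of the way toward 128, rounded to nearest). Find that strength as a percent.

44%

#0549A0 is rgb(5, 73, 160); #3B6192 is rgb(59, 97, 146).
On the R channel (widest range): 59 ≈ 5 + (p/100)(128 − 5), so p ≈ 100×(59 − 5)/(128 − 5) = 5400/123 = 43.90.
p = 44 reproduces all three channels after rounding.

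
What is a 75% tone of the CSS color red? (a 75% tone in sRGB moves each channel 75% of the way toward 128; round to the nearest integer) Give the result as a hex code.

#a06060

CSS red is rgb(255, 0, 0).
A 75% tone moves each channel 75% toward 128:
  R: 255 − 95.25 = 159.75 → 160
  G: 0 + 96 = 96 → 96
  B: 0 + 0.75×(128−0) = 0 + 96 = 96 → 96
rgb(160, 96, 96) = #a06060.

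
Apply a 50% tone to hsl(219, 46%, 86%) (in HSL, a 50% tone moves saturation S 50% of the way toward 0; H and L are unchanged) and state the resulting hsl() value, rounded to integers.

hsl(219, 23%, 86%)

S moves 50% from 46 toward 0: 46 − 23 = 23 → 23.
H and L are unchanged.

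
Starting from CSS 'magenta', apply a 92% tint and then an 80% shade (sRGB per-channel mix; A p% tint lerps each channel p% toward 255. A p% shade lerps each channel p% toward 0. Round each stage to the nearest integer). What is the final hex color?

CSS magenta is rgb(255, 0, 255).
Lerp each channel 92% toward 255:
  R: 255 + 0 = 255 → 255
  G: 0 + 234.6 = 234.6 → 235
  B: 255 + 0.92×(255−255) = 255 + 0 = 255 → 255
After the tint: rgb(255, 235, 255) = #FFEBFF.
An 80% shade moves each channel 80% toward 0:
  R: 255 + 0.8×(0−255) = 255 − 204 = 51 → 51
  G: 235 + 0.8×(0−235) = 235 − 188 = 47 → 47
  B: 255 + 0.8×(0−255) = 255 − 204 = 51 → 51
rgb(51, 47, 51) = #332F33.

#332F33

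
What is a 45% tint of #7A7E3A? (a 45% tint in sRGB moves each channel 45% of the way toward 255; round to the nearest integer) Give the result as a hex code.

#7A7E3A is rgb(122, 126, 58).
Per channel, c → c + 0.45(255 − c):
  R: 122 + 0.45×(255−122) = 122 + 59.85 = 181.85 → 182
  G: 126 + 58.05 = 184.05 → 184
  B: 58 + 0.45×(255−58) = 58 + 88.65 = 146.65 → 147
rgb(182, 184, 147) = #B6B893.

#B6B893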